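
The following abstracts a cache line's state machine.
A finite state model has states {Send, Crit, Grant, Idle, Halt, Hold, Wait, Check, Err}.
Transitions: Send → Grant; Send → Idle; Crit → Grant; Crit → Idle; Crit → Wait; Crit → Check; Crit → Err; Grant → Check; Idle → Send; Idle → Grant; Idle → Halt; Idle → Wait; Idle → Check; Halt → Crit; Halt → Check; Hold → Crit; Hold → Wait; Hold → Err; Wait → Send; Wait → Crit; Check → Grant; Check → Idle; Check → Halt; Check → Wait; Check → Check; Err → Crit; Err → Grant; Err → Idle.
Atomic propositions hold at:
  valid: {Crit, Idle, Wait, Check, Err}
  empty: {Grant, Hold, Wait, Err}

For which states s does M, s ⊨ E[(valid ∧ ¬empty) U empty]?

Sat(¬empty) = {Send, Crit, Idle, Halt, Check}
Sat(valid ∧ ¬empty) = {Crit, Idle, Check}
E[(valid ∧ ¬empty) U empty]: least fixpoint, start Z0 = Sat(empty) = {Grant, Hold, Wait, Err}, add states in Sat(valid ∧ ¬empty) with some successor in Z. Z1 = {Crit, Grant, Idle, Hold, Wait, Check, Err}; fixed.
Sat(E[(valid ∧ ¬empty) U empty]) = {Crit, Grant, Idle, Hold, Wait, Check, Err}

{Crit, Grant, Idle, Hold, Wait, Check, Err}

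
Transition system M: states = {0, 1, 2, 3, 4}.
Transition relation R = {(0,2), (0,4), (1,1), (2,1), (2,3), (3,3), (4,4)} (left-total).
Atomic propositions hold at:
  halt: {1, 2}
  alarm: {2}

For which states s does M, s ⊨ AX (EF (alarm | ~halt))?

Sat(~halt) = {0, 3, 4}
Sat(alarm | ~halt) = {0, 2, 3, 4}
EF (alarm | ~halt): least fixpoint, start Z0 = {0, 2, 3, 4}, add states with some successor in Z. Already a fixed point.
Sat(EF (alarm | ~halt)) = {0, 2, 3, 4}
Sat(AX (EF (alarm | ~halt))) = {s : every successor in {0, 2, 3, 4}} = {0, 3, 4}

{0, 3, 4}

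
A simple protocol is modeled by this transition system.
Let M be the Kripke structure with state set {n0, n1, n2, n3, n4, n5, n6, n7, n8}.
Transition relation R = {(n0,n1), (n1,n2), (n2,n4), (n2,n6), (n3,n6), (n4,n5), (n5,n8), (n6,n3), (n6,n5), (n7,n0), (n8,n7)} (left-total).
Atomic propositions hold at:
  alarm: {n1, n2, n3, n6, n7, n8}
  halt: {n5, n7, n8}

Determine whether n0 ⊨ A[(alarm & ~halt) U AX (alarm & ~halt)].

Yes

Sat(~halt) = {n0, n1, n2, n3, n4, n6}
Sat(alarm & ~halt) = {n1, n2, n3, n6}
Sat(AX (alarm & ~halt)) = {s : every successor in {n1, n2, n3, n6}} = {n0, n1, n3}
A[(alarm & ~halt) U AX (alarm & ~halt)]: least fixpoint, start Z0 = Sat(AX (alarm & ~halt)) = {n0, n1, n3}, add states in Sat(alarm & ~halt) with every successor in Z. Already a fixed point.
Sat(A[(alarm & ~halt) U AX (alarm & ~halt)]) = {n0, n1, n3}
n0 ∈ Sat(A[(alarm & ~halt) U AX (alarm & ~halt)]) = {n0, n1, n3}, so the formula holds at n0.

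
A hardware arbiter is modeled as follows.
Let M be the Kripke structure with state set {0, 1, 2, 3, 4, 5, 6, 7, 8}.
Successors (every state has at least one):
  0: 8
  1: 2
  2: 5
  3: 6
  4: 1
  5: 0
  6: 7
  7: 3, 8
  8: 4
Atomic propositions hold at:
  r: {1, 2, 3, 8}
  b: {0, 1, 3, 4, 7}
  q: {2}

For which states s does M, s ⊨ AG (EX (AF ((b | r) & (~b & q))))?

{0, 1, 2, 4, 5, 8}

Sat(b | r) = {0, 1, 2, 3, 4, 7, 8}
Sat(~b) = {2, 5, 6, 8}
Sat(~b & q) = {2}
Sat((b | r) & (~b & q)) = {2}
AF ((b | r) & (~b & q)): least fixpoint, start Z0 = {2}, add states with every successor in Z. Z1 = {1, 2}; Z2 = {1, 2, 4}; Z3 = {1, 2, 4, 8}; Z4 = {0, 1, 2, 4, 8}; Z5 = {0, 1, 2, 4, 5, 8}; fixed.
Sat(AF ((b | r) & (~b & q))) = {0, 1, 2, 4, 5, 8}
Sat(EX (AF ((b | r) & (~b & q)))) = {s : some successor in {0, 1, 2, 4, 5, 8}} = {0, 1, 2, 4, 5, 7, 8}
AG (EX (AF ((b | r) & (~b & q)))): greatest fixpoint, start Z0 = {0, 1, 2, 4, 5, 7, 8}, keep only states in Sat with every successor in Z. Z1 = {0, 1, 2, 4, 5, 8}; fixed.
Sat(AG (EX (AF ((b | r) & (~b & q))))) = {0, 1, 2, 4, 5, 8}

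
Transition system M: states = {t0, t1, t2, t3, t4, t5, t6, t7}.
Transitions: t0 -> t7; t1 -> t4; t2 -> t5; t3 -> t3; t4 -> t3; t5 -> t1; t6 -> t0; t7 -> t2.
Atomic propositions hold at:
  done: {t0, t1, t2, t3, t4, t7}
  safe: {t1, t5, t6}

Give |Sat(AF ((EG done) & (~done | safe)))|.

6

EG done: greatest fixpoint, start Z0 = {t0, t1, t2, t3, t4, t7}, keep only states in Sat with some successor in Z. Z1 = {t0, t1, t3, t4, t7}; Z2 = {t0, t1, t3, t4}; Z3 = {t1, t3, t4}; fixed.
Sat(EG done) = {t1, t3, t4}
Sat(~done) = {t5, t6}
Sat(~done | safe) = {t1, t5, t6}
Sat((EG done) & (~done | safe)) = {t1}
AF ((EG done) & (~done | safe)): least fixpoint, start Z0 = {t1}, add states with every successor in Z. Z1 = {t1, t5}; Z2 = {t1, t2, t5}; Z3 = {t1, t2, t5, t7}; Z4 = {t0, t1, t2, t5, t7}; Z5 = {t0, t1, t2, t5, t6, t7}; fixed.
Sat(AF ((EG done) & (~done | safe))) = {t0, t1, t2, t5, t6, t7}
|Sat(AF ((EG done) & (~done | safe)))| = |{t0, t1, t2, t5, t6, t7}| = 6.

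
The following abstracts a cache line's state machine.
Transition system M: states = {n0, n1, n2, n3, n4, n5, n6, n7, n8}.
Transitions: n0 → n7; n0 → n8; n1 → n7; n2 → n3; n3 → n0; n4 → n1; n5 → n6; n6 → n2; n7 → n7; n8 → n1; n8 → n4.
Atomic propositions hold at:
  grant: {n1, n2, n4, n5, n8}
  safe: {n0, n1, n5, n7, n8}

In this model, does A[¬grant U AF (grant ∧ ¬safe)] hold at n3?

Sat(¬grant) = {n0, n3, n6, n7}
Sat(¬safe) = {n2, n3, n4, n6}
Sat(grant ∧ ¬safe) = {n2, n4}
AF (grant ∧ ¬safe): least fixpoint, start Z0 = {n2, n4}, add states with every successor in Z. Z1 = {n2, n4, n6}; Z2 = {n2, n4, n5, n6}; fixed.
Sat(AF (grant ∧ ¬safe)) = {n2, n4, n5, n6}
A[¬grant U AF (grant ∧ ¬safe)]: least fixpoint, start Z0 = Sat(AF (grant ∧ ¬safe)) = {n2, n4, n5, n6}, add states in Sat(¬grant) with every successor in Z. Already a fixed point.
Sat(A[¬grant U AF (grant ∧ ¬safe)]) = {n2, n4, n5, n6}
n3 ∉ Sat(A[¬grant U AF (grant ∧ ¬safe)]) = {n2, n4, n5, n6}, so the formula does not hold at n3.

No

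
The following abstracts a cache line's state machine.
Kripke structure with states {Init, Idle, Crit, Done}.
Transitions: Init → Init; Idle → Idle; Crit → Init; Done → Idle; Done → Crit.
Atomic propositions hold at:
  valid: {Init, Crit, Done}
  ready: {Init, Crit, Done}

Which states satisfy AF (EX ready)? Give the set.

{Init, Crit, Done}

Sat(EX ready) = {s : some successor in {Init, Crit, Done}} = {Init, Crit, Done}
AF (EX ready): least fixpoint, start Z0 = {Init, Crit, Done}, add states with every successor in Z. Already a fixed point.
Sat(AF (EX ready)) = {Init, Crit, Done}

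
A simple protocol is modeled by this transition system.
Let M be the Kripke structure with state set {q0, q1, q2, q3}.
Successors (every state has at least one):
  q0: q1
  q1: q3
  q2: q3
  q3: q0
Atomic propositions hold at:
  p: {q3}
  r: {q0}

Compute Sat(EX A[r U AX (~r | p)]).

{q0, q3}

Sat(~r) = {q1, q2, q3}
Sat(~r | p) = {q1, q2, q3}
Sat(AX (~r | p)) = {s : every successor in {q1, q2, q3}} = {q0, q1, q2}
A[r U AX (~r | p)]: least fixpoint, start Z0 = Sat(AX (~r | p)) = {q0, q1, q2}, add states in Sat(r) with every successor in Z. Already a fixed point.
Sat(A[r U AX (~r | p)]) = {q0, q1, q2}
Sat(EX A[r U AX (~r | p)]) = {s : some successor in {q0, q1, q2}} = {q0, q3}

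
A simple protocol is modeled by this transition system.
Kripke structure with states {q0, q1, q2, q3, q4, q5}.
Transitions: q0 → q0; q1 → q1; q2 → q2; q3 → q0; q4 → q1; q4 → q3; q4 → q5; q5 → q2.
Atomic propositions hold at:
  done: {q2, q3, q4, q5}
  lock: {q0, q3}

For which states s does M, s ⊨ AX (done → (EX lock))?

{q0, q1, q3}

Sat(EX lock) = {s : some successor in {q0, q3}} = {q0, q3, q4}
Sat(done → (EX lock)) = {q0, q1, q3, q4}
Sat(AX (done → (EX lock))) = {s : every successor in {q0, q1, q3, q4}} = {q0, q1, q3}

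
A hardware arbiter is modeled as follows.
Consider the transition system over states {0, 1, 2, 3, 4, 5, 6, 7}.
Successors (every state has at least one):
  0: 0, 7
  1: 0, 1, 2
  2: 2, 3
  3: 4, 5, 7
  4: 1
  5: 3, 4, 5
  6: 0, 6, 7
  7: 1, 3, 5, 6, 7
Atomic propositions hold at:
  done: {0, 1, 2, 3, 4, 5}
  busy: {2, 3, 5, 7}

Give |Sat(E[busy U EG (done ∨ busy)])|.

Sat(done ∨ busy) = {0, 1, 2, 3, 4, 5, 7}
EG (done ∨ busy): greatest fixpoint, start Z0 = {0, 1, 2, 3, 4, 5, 7}, keep only states in Sat with some successor in Z. Already a fixed point.
Sat(EG (done ∨ busy)) = {0, 1, 2, 3, 4, 5, 7}
E[busy U EG (done ∨ busy)]: least fixpoint, start Z0 = Sat(EG (done ∨ busy)) = {0, 1, 2, 3, 4, 5, 7}, add states in Sat(busy) with some successor in Z. Already a fixed point.
Sat(E[busy U EG (done ∨ busy)]) = {0, 1, 2, 3, 4, 5, 7}
|Sat(E[busy U EG (done ∨ busy)])| = |{0, 1, 2, 3, 4, 5, 7}| = 7.

7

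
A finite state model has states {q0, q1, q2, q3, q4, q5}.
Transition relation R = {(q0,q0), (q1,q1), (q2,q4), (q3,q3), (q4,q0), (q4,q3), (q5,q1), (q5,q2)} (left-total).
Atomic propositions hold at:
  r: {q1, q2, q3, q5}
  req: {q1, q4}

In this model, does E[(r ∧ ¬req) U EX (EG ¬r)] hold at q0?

Yes

Sat(¬req) = {q0, q2, q3, q5}
Sat(r ∧ ¬req) = {q2, q3, q5}
Sat(¬r) = {q0, q4}
EG ¬r: greatest fixpoint, start Z0 = {q0, q4}, keep only states in Sat with some successor in Z. Already a fixed point.
Sat(EG ¬r) = {q0, q4}
Sat(EX (EG ¬r)) = {s : some successor in {q0, q4}} = {q0, q2, q4}
E[(r ∧ ¬req) U EX (EG ¬r)]: least fixpoint, start Z0 = Sat(EX (EG ¬r)) = {q0, q2, q4}, add states in Sat(r ∧ ¬req) with some successor in Z. Z1 = {q0, q2, q4, q5}; fixed.
Sat(E[(r ∧ ¬req) U EX (EG ¬r)]) = {q0, q2, q4, q5}
q0 ∈ Sat(E[(r ∧ ¬req) U EX (EG ¬r)]) = {q0, q2, q4, q5}, so the formula holds at q0.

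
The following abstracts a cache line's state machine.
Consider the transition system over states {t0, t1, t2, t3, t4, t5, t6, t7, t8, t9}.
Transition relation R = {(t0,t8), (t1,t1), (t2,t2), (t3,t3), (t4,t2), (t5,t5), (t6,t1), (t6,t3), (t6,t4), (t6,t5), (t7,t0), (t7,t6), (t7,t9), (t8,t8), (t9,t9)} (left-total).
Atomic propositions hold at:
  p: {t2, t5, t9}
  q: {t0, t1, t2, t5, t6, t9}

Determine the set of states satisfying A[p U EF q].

EF q: least fixpoint, start Z0 = {t0, t1, t2, t5, t6, t9}, add states with some successor in Z. Z1 = {t0, t1, t2, t4, t5, t6, t7, t9}; fixed.
Sat(EF q) = {t0, t1, t2, t4, t5, t6, t7, t9}
A[p U EF q]: least fixpoint, start Z0 = Sat(EF q) = {t0, t1, t2, t4, t5, t6, t7, t9}, add states in Sat(p) with every successor in Z. Already a fixed point.
Sat(A[p U EF q]) = {t0, t1, t2, t4, t5, t6, t7, t9}

{t0, t1, t2, t4, t5, t6, t7, t9}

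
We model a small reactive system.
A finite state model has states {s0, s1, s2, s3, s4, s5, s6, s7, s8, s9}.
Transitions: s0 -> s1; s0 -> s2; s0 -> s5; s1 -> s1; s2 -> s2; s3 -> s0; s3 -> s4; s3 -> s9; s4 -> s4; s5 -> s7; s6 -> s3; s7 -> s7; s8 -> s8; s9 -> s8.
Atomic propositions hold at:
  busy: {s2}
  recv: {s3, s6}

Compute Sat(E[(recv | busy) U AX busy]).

Sat(recv | busy) = {s2, s3, s6}
Sat(AX busy) = {s : every successor in {s2}} = {s2}
E[(recv | busy) U AX busy]: least fixpoint, start Z0 = Sat(AX busy) = {s2}, add states in Sat(recv | busy) with some successor in Z. Already a fixed point.
Sat(E[(recv | busy) U AX busy]) = {s2}

{s2}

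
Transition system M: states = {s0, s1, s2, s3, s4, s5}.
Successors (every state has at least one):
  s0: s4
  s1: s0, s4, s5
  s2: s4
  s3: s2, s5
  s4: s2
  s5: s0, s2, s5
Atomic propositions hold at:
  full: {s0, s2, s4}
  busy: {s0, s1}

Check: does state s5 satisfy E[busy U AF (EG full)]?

No

EG full: greatest fixpoint, start Z0 = {s0, s2, s4}, keep only states in Sat with some successor in Z. Already a fixed point.
Sat(EG full) = {s0, s2, s4}
AF (EG full): least fixpoint, start Z0 = {s0, s2, s4}, add states with every successor in Z. Already a fixed point.
Sat(AF (EG full)) = {s0, s2, s4}
E[busy U AF (EG full)]: least fixpoint, start Z0 = Sat(AF (EG full)) = {s0, s2, s4}, add states in Sat(busy) with some successor in Z. Z1 = {s0, s1, s2, s4}; fixed.
Sat(E[busy U AF (EG full)]) = {s0, s1, s2, s4}
s5 ∉ Sat(E[busy U AF (EG full)]) = {s0, s1, s2, s4}, so the formula does not hold at s5.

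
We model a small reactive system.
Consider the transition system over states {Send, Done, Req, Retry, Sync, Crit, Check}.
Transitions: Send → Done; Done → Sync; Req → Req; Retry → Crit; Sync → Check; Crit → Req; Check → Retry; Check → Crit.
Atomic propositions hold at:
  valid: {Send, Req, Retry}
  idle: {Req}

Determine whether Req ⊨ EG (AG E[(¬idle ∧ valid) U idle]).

Sat(¬idle) = {Send, Done, Retry, Sync, Crit, Check}
Sat(¬idle ∧ valid) = {Send, Retry}
E[(¬idle ∧ valid) U idle]: least fixpoint, start Z0 = Sat(idle) = {Req}, add states in Sat(¬idle ∧ valid) with some successor in Z. Already a fixed point.
Sat(E[(¬idle ∧ valid) U idle]) = {Req}
AG E[(¬idle ∧ valid) U idle]: greatest fixpoint, start Z0 = {Req}, keep only states in Sat with every successor in Z. Already a fixed point.
Sat(AG E[(¬idle ∧ valid) U idle]) = {Req}
EG (AG E[(¬idle ∧ valid) U idle]): greatest fixpoint, start Z0 = {Req}, keep only states in Sat with some successor in Z. Already a fixed point.
Sat(EG (AG E[(¬idle ∧ valid) U idle])) = {Req}
Req ∈ Sat(EG (AG E[(¬idle ∧ valid) U idle])) = {Req}, so the formula holds at Req.

Yes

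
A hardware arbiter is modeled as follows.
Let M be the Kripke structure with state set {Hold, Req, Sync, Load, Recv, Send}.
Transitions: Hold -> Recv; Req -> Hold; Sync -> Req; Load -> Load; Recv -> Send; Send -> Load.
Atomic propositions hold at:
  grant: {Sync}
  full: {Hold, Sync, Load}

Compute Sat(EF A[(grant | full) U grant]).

{Sync}

Sat(grant | full) = {Hold, Sync, Load}
A[(grant | full) U grant]: least fixpoint, start Z0 = Sat(grant) = {Sync}, add states in Sat(grant | full) with every successor in Z. Already a fixed point.
Sat(A[(grant | full) U grant]) = {Sync}
EF A[(grant | full) U grant]: least fixpoint, start Z0 = {Sync}, add states with some successor in Z. Already a fixed point.
Sat(EF A[(grant | full) U grant]) = {Sync}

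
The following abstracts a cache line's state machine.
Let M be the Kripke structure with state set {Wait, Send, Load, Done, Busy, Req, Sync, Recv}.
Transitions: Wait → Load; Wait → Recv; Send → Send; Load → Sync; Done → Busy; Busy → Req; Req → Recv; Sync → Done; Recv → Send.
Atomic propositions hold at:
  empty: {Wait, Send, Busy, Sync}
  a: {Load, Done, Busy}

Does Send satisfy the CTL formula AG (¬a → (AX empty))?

Sat(¬a) = {Wait, Send, Req, Sync, Recv}
Sat(AX empty) = {s : every successor in {Wait, Send, Busy, Sync}} = {Send, Load, Done, Recv}
Sat(¬a → (AX empty)) = {Send, Load, Done, Busy, Recv}
AG (¬a → (AX empty)): greatest fixpoint, start Z0 = {Send, Load, Done, Busy, Recv}, keep only states in Sat with every successor in Z. Z1 = {Send, Done, Recv}; Z2 = {Send, Recv}; fixed.
Sat(AG (¬a → (AX empty))) = {Send, Recv}
Send ∈ Sat(AG (¬a → (AX empty))) = {Send, Recv}, so the formula holds at Send.

Yes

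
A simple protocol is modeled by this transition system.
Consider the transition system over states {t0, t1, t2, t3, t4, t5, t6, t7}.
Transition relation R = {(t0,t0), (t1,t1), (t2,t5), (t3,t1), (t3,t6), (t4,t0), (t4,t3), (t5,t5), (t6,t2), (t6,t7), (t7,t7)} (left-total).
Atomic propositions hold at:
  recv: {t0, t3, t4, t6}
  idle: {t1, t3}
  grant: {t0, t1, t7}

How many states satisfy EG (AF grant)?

3

AF grant: least fixpoint, start Z0 = {t0, t1, t7}, add states with every successor in Z. Already a fixed point.
Sat(AF grant) = {t0, t1, t7}
EG (AF grant): greatest fixpoint, start Z0 = {t0, t1, t7}, keep only states in Sat with some successor in Z. Already a fixed point.
Sat(EG (AF grant)) = {t0, t1, t7}
|Sat(EG (AF grant))| = |{t0, t1, t7}| = 3.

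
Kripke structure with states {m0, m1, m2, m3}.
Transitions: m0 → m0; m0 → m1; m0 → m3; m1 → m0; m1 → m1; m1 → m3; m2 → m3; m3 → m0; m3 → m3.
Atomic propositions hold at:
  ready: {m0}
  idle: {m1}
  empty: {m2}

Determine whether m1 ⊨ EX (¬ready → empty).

Yes

Sat(¬ready) = {m1, m2, m3}
Sat(¬ready → empty) = {m0, m2}
Sat(EX (¬ready → empty)) = {s : some successor in {m0, m2}} = {m0, m1, m3}
m1 ∈ Sat(EX (¬ready → empty)) = {m0, m1, m3}, so the formula holds at m1.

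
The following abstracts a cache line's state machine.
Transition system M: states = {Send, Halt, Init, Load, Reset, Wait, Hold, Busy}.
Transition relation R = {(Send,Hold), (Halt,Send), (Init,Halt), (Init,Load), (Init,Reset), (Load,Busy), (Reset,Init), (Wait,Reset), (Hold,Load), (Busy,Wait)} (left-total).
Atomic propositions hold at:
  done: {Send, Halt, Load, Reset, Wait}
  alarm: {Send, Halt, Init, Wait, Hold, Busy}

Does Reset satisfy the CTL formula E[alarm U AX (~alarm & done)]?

Sat(~alarm) = {Load, Reset}
Sat(~alarm & done) = {Load, Reset}
Sat(AX (~alarm & done)) = {s : every successor in {Load, Reset}} = {Wait, Hold}
E[alarm U AX (~alarm & done)]: least fixpoint, start Z0 = Sat(AX (~alarm & done)) = {Wait, Hold}, add states in Sat(alarm) with some successor in Z. Z1 = {Send, Wait, Hold, Busy}; Z2 = {Send, Halt, Wait, Hold, Busy}; Z3 = {Send, Halt, Init, Wait, Hold, Busy}; fixed.
Sat(E[alarm U AX (~alarm & done)]) = {Send, Halt, Init, Wait, Hold, Busy}
Reset ∉ Sat(E[alarm U AX (~alarm & done)]) = {Send, Halt, Init, Wait, Hold, Busy}, so the formula does not hold at Reset.

No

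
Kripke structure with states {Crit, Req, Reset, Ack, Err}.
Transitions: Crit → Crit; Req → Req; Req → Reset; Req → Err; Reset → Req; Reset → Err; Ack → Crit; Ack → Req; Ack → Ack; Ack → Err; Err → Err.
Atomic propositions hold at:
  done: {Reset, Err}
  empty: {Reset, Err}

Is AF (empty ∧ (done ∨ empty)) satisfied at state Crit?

No

Sat(done ∨ empty) = {Reset, Err}
Sat(empty ∧ (done ∨ empty)) = {Reset, Err}
AF (empty ∧ (done ∨ empty)): least fixpoint, start Z0 = {Reset, Err}, add states with every successor in Z. Already a fixed point.
Sat(AF (empty ∧ (done ∨ empty))) = {Reset, Err}
Crit ∉ Sat(AF (empty ∧ (done ∨ empty))) = {Reset, Err}, so the formula does not hold at Crit.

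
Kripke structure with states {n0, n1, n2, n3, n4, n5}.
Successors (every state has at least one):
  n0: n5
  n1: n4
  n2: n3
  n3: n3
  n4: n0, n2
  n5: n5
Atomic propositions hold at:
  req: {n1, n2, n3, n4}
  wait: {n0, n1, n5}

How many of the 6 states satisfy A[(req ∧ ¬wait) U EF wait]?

4

Sat(¬wait) = {n2, n3, n4}
Sat(req ∧ ¬wait) = {n2, n3, n4}
EF wait: least fixpoint, start Z0 = {n0, n1, n5}, add states with some successor in Z. Z1 = {n0, n1, n4, n5}; fixed.
Sat(EF wait) = {n0, n1, n4, n5}
A[(req ∧ ¬wait) U EF wait]: least fixpoint, start Z0 = Sat(EF wait) = {n0, n1, n4, n5}, add states in Sat(req ∧ ¬wait) with every successor in Z. Already a fixed point.
Sat(A[(req ∧ ¬wait) U EF wait]) = {n0, n1, n4, n5}
|Sat(A[(req ∧ ¬wait) U EF wait])| = |{n0, n1, n4, n5}| = 4.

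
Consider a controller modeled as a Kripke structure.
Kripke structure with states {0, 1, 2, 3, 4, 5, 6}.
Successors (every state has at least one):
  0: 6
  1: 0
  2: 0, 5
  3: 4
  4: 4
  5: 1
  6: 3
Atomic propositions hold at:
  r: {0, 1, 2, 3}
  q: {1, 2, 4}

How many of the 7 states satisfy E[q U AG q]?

AG q: greatest fixpoint, start Z0 = {1, 2, 4}, keep only states in Sat with every successor in Z. Z1 = {4}; fixed.
Sat(AG q) = {4}
E[q U AG q]: least fixpoint, start Z0 = Sat(AG q) = {4}, add states in Sat(q) with some successor in Z. Already a fixed point.
Sat(E[q U AG q]) = {4}
|Sat(E[q U AG q])| = |{4}| = 1.

1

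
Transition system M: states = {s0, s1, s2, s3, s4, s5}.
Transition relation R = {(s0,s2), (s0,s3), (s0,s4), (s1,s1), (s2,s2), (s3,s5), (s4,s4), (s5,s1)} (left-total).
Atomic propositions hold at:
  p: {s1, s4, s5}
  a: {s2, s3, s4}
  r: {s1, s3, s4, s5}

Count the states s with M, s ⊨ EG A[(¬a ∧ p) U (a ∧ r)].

1

Sat(¬a) = {s0, s1, s5}
Sat(¬a ∧ p) = {s1, s5}
Sat(a ∧ r) = {s3, s4}
A[(¬a ∧ p) U (a ∧ r)]: least fixpoint, start Z0 = Sat((a ∧ r)) = {s3, s4}, add states in Sat(¬a ∧ p) with every successor in Z. Already a fixed point.
Sat(A[(¬a ∧ p) U (a ∧ r)]) = {s3, s4}
EG A[(¬a ∧ p) U (a ∧ r)]: greatest fixpoint, start Z0 = {s3, s4}, keep only states in Sat with some successor in Z. Z1 = {s4}; fixed.
Sat(EG A[(¬a ∧ p) U (a ∧ r)]) = {s4}
|Sat(EG A[(¬a ∧ p) U (a ∧ r)])| = |{s4}| = 1.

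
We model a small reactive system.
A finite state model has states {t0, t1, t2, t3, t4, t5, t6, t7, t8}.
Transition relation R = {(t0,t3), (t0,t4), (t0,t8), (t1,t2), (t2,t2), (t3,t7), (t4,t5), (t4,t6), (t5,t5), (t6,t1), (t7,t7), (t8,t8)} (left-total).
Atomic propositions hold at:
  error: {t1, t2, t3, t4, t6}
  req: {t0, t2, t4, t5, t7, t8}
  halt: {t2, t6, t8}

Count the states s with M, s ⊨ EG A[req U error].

A[req U error]: least fixpoint, start Z0 = Sat(error) = {t1, t2, t3, t4, t6}, add states in Sat(req) with every successor in Z. Already a fixed point.
Sat(A[req U error]) = {t1, t2, t3, t4, t6}
EG A[req U error]: greatest fixpoint, start Z0 = {t1, t2, t3, t4, t6}, keep only states in Sat with some successor in Z. Z1 = {t1, t2, t4, t6}; fixed.
Sat(EG A[req U error]) = {t1, t2, t4, t6}
|Sat(EG A[req U error])| = |{t1, t2, t4, t6}| = 4.

4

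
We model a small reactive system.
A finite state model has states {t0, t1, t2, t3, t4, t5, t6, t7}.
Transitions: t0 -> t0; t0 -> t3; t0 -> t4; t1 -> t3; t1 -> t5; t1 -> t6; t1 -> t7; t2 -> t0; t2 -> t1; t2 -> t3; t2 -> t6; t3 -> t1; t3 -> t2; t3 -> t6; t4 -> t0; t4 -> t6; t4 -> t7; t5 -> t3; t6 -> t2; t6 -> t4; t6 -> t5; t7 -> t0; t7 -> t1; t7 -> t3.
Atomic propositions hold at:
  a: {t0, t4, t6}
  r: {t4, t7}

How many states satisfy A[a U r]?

A[a U r]: least fixpoint, start Z0 = Sat(r) = {t4, t7}, add states in Sat(a) with every successor in Z. Already a fixed point.
Sat(A[a U r]) = {t4, t7}
|Sat(A[a U r])| = |{t4, t7}| = 2.

2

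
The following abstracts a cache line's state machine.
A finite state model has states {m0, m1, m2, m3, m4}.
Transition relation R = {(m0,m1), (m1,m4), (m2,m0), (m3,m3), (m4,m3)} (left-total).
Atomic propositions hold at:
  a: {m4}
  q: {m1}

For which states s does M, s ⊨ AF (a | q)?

Sat(a | q) = {m1, m4}
AF (a | q): least fixpoint, start Z0 = {m1, m4}, add states with every successor in Z. Z1 = {m0, m1, m4}; Z2 = {m0, m1, m2, m4}; fixed.
Sat(AF (a | q)) = {m0, m1, m2, m4}

{m0, m1, m2, m4}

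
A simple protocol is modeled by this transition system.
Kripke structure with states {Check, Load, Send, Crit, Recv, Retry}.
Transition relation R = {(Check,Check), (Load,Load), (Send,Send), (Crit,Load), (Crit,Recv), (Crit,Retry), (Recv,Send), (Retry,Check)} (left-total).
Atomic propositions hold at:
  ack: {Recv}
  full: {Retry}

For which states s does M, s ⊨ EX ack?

{Crit}

Sat(EX ack) = {s : some successor in {Recv}} = {Crit}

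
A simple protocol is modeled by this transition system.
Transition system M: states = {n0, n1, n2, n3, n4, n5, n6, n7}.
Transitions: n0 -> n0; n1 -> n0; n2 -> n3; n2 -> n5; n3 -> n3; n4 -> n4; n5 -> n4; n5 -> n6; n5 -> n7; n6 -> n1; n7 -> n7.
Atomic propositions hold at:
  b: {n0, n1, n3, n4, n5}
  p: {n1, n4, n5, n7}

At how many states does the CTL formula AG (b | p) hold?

Sat(b | p) = {n0, n1, n3, n4, n5, n7}
AG (b | p): greatest fixpoint, start Z0 = {n0, n1, n3, n4, n5, n7}, keep only states in Sat with every successor in Z. Z1 = {n0, n1, n3, n4, n7}; fixed.
Sat(AG (b | p)) = {n0, n1, n3, n4, n7}
|Sat(AG (b | p))| = |{n0, n1, n3, n4, n7}| = 5.

5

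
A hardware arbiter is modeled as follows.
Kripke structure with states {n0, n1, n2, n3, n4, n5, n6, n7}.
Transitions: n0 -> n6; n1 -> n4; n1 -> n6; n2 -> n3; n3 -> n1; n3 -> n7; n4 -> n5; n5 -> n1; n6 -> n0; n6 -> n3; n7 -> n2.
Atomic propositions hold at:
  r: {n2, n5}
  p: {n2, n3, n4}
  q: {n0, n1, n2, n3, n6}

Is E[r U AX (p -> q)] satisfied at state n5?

Sat(p -> q) = {n0, n1, n2, n3, n5, n6, n7}
Sat(AX (p -> q)) = {s : every successor in {n0, n1, n2, n3, n5, n6, n7}} = {n0, n2, n3, n4, n5, n6, n7}
E[r U AX (p -> q)]: least fixpoint, start Z0 = Sat(AX (p -> q)) = {n0, n2, n3, n4, n5, n6, n7}, add states in Sat(r) with some successor in Z. Already a fixed point.
Sat(E[r U AX (p -> q)]) = {n0, n2, n3, n4, n5, n6, n7}
n5 ∈ Sat(E[r U AX (p -> q)]) = {n0, n2, n3, n4, n5, n6, n7}, so the formula holds at n5.

Yes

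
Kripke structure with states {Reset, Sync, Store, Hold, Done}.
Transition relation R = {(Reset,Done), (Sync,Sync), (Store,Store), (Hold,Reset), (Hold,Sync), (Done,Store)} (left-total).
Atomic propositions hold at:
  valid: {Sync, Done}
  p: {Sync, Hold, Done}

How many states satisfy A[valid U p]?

A[valid U p]: least fixpoint, start Z0 = Sat(p) = {Sync, Hold, Done}, add states in Sat(valid) with every successor in Z. Already a fixed point.
Sat(A[valid U p]) = {Sync, Hold, Done}
|Sat(A[valid U p])| = |{Sync, Hold, Done}| = 3.

3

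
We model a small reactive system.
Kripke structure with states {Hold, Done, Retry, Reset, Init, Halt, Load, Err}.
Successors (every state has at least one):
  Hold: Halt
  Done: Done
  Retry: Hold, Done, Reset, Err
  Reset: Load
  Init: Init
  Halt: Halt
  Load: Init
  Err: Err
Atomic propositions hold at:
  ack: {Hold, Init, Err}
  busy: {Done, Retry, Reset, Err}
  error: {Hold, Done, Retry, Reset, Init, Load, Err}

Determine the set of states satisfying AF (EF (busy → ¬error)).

{Hold, Retry, Reset, Init, Halt, Load}

Sat(¬error) = {Halt}
Sat(busy → ¬error) = {Hold, Init, Halt, Load}
EF (busy → ¬error): least fixpoint, start Z0 = {Hold, Init, Halt, Load}, add states with some successor in Z. Z1 = {Hold, Retry, Reset, Init, Halt, Load}; fixed.
Sat(EF (busy → ¬error)) = {Hold, Retry, Reset, Init, Halt, Load}
AF (EF (busy → ¬error)): least fixpoint, start Z0 = {Hold, Retry, Reset, Init, Halt, Load}, add states with every successor in Z. Already a fixed point.
Sat(AF (EF (busy → ¬error))) = {Hold, Retry, Reset, Init, Halt, Load}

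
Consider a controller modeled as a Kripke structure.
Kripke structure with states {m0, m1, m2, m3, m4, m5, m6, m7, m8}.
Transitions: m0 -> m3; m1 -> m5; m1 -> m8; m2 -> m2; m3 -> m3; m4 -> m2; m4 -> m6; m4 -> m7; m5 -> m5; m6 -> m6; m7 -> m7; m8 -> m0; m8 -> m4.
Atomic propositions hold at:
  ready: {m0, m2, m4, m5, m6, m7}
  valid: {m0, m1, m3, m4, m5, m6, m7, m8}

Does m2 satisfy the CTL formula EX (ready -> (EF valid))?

EF valid: least fixpoint, start Z0 = {m0, m1, m3, m4, m5, m6, m7, m8}, add states with some successor in Z. Already a fixed point.
Sat(EF valid) = {m0, m1, m3, m4, m5, m6, m7, m8}
Sat(ready -> (EF valid)) = {m0, m1, m3, m4, m5, m6, m7, m8}
Sat(EX (ready -> (EF valid))) = {s : some successor in {m0, m1, m3, m4, m5, m6, m7, m8}} = {m0, m1, m3, m4, m5, m6, m7, m8}
m2 ∉ Sat(EX (ready -> (EF valid))) = {m0, m1, m3, m4, m5, m6, m7, m8}, so the formula does not hold at m2.

No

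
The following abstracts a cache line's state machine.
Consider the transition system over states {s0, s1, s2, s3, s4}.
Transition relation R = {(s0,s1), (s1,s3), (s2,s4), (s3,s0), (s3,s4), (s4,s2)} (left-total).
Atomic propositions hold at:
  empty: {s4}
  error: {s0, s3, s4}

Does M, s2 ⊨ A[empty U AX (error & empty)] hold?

Sat(error & empty) = {s4}
Sat(AX (error & empty)) = {s : every successor in {s4}} = {s2}
A[empty U AX (error & empty)]: least fixpoint, start Z0 = Sat(AX (error & empty)) = {s2}, add states in Sat(empty) with every successor in Z. Z1 = {s2, s4}; fixed.
Sat(A[empty U AX (error & empty)]) = {s2, s4}
s2 ∈ Sat(A[empty U AX (error & empty)]) = {s2, s4}, so the formula holds at s2.

Yes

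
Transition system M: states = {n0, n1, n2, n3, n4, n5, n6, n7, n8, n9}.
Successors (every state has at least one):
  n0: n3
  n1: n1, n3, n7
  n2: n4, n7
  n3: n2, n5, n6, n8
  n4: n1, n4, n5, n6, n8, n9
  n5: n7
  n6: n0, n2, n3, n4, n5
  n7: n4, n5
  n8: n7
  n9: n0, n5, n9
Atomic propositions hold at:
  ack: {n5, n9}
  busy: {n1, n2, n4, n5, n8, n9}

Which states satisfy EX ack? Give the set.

Sat(EX ack) = {s : some successor in {n5, n9}} = {n3, n4, n6, n7, n9}

{n3, n4, n6, n7, n9}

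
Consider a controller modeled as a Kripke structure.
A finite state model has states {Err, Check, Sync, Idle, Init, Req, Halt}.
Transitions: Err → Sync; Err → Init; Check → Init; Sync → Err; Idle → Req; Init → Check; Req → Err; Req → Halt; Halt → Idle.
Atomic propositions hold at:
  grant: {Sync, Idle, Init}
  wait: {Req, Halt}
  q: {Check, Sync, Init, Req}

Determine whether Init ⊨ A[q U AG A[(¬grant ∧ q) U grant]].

Yes

Sat(¬grant) = {Err, Check, Req, Halt}
Sat(¬grant ∧ q) = {Check, Req}
A[(¬grant ∧ q) U grant]: least fixpoint, start Z0 = Sat(grant) = {Sync, Idle, Init}, add states in Sat(¬grant ∧ q) with every successor in Z. Z1 = {Check, Sync, Idle, Init}; fixed.
Sat(A[(¬grant ∧ q) U grant]) = {Check, Sync, Idle, Init}
AG A[(¬grant ∧ q) U grant]: greatest fixpoint, start Z0 = {Check, Sync, Idle, Init}, keep only states in Sat with every successor in Z. Z1 = {Check, Init}; fixed.
Sat(AG A[(¬grant ∧ q) U grant]) = {Check, Init}
A[q U AG A[(¬grant ∧ q) U grant]]: least fixpoint, start Z0 = Sat(AG A[(¬grant ∧ q) U grant]) = {Check, Init}, add states in Sat(q) with every successor in Z. Already a fixed point.
Sat(A[q U AG A[(¬grant ∧ q) U grant]]) = {Check, Init}
Init ∈ Sat(A[q U AG A[(¬grant ∧ q) U grant]]) = {Check, Init}, so the formula holds at Init.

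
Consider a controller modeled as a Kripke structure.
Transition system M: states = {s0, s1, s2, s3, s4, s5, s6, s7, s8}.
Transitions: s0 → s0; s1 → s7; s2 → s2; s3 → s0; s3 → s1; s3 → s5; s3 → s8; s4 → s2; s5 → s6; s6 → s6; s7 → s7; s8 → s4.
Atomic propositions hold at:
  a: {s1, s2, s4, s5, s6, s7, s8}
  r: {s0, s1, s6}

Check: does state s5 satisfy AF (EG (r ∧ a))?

Yes

Sat(r ∧ a) = {s1, s6}
EG (r ∧ a): greatest fixpoint, start Z0 = {s1, s6}, keep only states in Sat with some successor in Z. Z1 = {s6}; fixed.
Sat(EG (r ∧ a)) = {s6}
AF (EG (r ∧ a)): least fixpoint, start Z0 = {s6}, add states with every successor in Z. Z1 = {s5, s6}; fixed.
Sat(AF (EG (r ∧ a))) = {s5, s6}
s5 ∈ Sat(AF (EG (r ∧ a))) = {s5, s6}, so the formula holds at s5.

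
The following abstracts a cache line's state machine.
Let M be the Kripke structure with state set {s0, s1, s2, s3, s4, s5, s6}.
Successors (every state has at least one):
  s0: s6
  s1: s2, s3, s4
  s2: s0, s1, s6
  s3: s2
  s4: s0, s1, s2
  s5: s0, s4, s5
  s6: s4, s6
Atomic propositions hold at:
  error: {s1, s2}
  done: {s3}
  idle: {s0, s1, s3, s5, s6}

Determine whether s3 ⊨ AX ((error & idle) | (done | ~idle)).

Yes

Sat(error & idle) = {s1}
Sat(~idle) = {s2, s4}
Sat(done | ~idle) = {s2, s3, s4}
Sat((error & idle) | (done | ~idle)) = {s1, s2, s3, s4}
Sat(AX ((error & idle) | (done | ~idle))) = {s : every successor in {s1, s2, s3, s4}} = {s1, s3}
s3 ∈ Sat(AX ((error & idle) | (done | ~idle))) = {s1, s3}, so the formula holds at s3.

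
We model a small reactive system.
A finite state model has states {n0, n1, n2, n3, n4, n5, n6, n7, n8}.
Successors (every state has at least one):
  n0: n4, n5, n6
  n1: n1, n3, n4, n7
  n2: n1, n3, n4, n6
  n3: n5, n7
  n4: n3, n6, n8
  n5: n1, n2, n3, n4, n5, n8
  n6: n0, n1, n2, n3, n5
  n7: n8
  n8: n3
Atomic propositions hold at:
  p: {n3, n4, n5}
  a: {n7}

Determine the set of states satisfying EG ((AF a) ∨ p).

AF a: least fixpoint, start Z0 = {n7}, add states with every successor in Z. Already a fixed point.
Sat(AF a) = {n7}
Sat((AF a) ∨ p) = {n3, n4, n5, n7}
EG ((AF a) ∨ p): greatest fixpoint, start Z0 = {n3, n4, n5, n7}, keep only states in Sat with some successor in Z. Z1 = {n3, n4, n5}; fixed.
Sat(EG ((AF a) ∨ p)) = {n3, n4, n5}

{n3, n4, n5}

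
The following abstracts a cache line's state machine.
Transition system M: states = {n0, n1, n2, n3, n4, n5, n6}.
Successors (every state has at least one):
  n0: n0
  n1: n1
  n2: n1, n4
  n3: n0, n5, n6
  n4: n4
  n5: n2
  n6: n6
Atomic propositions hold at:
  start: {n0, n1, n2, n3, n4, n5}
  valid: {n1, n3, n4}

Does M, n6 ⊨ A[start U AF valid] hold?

AF valid: least fixpoint, start Z0 = {n1, n3, n4}, add states with every successor in Z. Z1 = {n1, n2, n3, n4}; Z2 = {n1, n2, n3, n4, n5}; fixed.
Sat(AF valid) = {n1, n2, n3, n4, n5}
A[start U AF valid]: least fixpoint, start Z0 = Sat(AF valid) = {n1, n2, n3, n4, n5}, add states in Sat(start) with every successor in Z. Already a fixed point.
Sat(A[start U AF valid]) = {n1, n2, n3, n4, n5}
n6 ∉ Sat(A[start U AF valid]) = {n1, n2, n3, n4, n5}, so the formula does not hold at n6.

No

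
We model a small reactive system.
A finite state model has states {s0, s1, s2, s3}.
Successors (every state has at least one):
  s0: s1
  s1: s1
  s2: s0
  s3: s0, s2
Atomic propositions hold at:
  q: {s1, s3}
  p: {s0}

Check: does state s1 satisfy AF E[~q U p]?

Sat(~q) = {s0, s2}
E[~q U p]: least fixpoint, start Z0 = Sat(p) = {s0}, add states in Sat(~q) with some successor in Z. Z1 = {s0, s2}; fixed.
Sat(E[~q U p]) = {s0, s2}
AF E[~q U p]: least fixpoint, start Z0 = {s0, s2}, add states with every successor in Z. Z1 = {s0, s2, s3}; fixed.
Sat(AF E[~q U p]) = {s0, s2, s3}
s1 ∉ Sat(AF E[~q U p]) = {s0, s2, s3}, so the formula does not hold at s1.

No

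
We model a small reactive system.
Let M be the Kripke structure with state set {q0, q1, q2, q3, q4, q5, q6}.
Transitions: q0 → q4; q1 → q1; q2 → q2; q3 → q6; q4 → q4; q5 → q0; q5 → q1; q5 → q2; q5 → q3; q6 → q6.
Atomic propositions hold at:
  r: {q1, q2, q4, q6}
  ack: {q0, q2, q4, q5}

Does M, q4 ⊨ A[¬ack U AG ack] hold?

Yes

Sat(¬ack) = {q1, q3, q6}
AG ack: greatest fixpoint, start Z0 = {q0, q2, q4, q5}, keep only states in Sat with every successor in Z. Z1 = {q0, q2, q4}; fixed.
Sat(AG ack) = {q0, q2, q4}
A[¬ack U AG ack]: least fixpoint, start Z0 = Sat(AG ack) = {q0, q2, q4}, add states in Sat(¬ack) with every successor in Z. Already a fixed point.
Sat(A[¬ack U AG ack]) = {q0, q2, q4}
q4 ∈ Sat(A[¬ack U AG ack]) = {q0, q2, q4}, so the formula holds at q4.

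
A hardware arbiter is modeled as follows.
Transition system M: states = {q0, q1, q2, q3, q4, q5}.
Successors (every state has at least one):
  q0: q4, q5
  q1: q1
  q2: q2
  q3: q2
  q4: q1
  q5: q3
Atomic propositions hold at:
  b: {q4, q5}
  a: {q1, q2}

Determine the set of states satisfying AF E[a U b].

{q0, q4, q5}

E[a U b]: least fixpoint, start Z0 = Sat(b) = {q4, q5}, add states in Sat(a) with some successor in Z. Already a fixed point.
Sat(E[a U b]) = {q4, q5}
AF E[a U b]: least fixpoint, start Z0 = {q4, q5}, add states with every successor in Z. Z1 = {q0, q4, q5}; fixed.
Sat(AF E[a U b]) = {q0, q4, q5}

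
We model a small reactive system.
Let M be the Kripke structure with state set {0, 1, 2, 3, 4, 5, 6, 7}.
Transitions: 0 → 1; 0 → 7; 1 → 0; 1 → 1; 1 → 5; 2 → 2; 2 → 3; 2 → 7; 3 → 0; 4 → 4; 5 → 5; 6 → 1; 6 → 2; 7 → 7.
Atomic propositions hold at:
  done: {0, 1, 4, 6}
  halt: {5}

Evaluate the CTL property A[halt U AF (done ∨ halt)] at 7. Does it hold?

No

Sat(done ∨ halt) = {0, 1, 4, 5, 6}
AF (done ∨ halt): least fixpoint, start Z0 = {0, 1, 4, 5, 6}, add states with every successor in Z. Z1 = {0, 1, 3, 4, 5, 6}; fixed.
Sat(AF (done ∨ halt)) = {0, 1, 3, 4, 5, 6}
A[halt U AF (done ∨ halt)]: least fixpoint, start Z0 = Sat(AF (done ∨ halt)) = {0, 1, 3, 4, 5, 6}, add states in Sat(halt) with every successor in Z. Already a fixed point.
Sat(A[halt U AF (done ∨ halt)]) = {0, 1, 3, 4, 5, 6}
7 ∉ Sat(A[halt U AF (done ∨ halt)]) = {0, 1, 3, 4, 5, 6}, so the formula does not hold at 7.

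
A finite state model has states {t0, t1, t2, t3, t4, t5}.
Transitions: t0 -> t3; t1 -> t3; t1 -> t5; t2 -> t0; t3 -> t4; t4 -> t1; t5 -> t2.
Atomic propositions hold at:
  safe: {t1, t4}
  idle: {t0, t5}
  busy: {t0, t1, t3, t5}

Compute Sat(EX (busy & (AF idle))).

{t1, t2}

AF idle: least fixpoint, start Z0 = {t0, t5}, add states with every successor in Z. Z1 = {t0, t2, t5}; fixed.
Sat(AF idle) = {t0, t2, t5}
Sat(busy & (AF idle)) = {t0, t5}
Sat(EX (busy & (AF idle))) = {s : some successor in {t0, t5}} = {t1, t2}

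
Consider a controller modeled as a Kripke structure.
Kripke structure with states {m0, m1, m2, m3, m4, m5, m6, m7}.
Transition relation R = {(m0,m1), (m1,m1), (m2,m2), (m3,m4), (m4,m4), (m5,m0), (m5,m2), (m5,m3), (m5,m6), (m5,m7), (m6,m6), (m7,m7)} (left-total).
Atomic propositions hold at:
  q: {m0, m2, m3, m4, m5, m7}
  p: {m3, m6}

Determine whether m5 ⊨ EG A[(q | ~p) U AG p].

No

Sat(~p) = {m0, m1, m2, m4, m5, m7}
Sat(q | ~p) = {m0, m1, m2, m3, m4, m5, m7}
AG p: greatest fixpoint, start Z0 = {m3, m6}, keep only states in Sat with every successor in Z. Z1 = {m6}; fixed.
Sat(AG p) = {m6}
A[(q | ~p) U AG p]: least fixpoint, start Z0 = Sat(AG p) = {m6}, add states in Sat(q | ~p) with every successor in Z. Already a fixed point.
Sat(A[(q | ~p) U AG p]) = {m6}
EG A[(q | ~p) U AG p]: greatest fixpoint, start Z0 = {m6}, keep only states in Sat with some successor in Z. Already a fixed point.
Sat(EG A[(q | ~p) U AG p]) = {m6}
m5 ∉ Sat(EG A[(q | ~p) U AG p]) = {m6}, so the formula does not hold at m5.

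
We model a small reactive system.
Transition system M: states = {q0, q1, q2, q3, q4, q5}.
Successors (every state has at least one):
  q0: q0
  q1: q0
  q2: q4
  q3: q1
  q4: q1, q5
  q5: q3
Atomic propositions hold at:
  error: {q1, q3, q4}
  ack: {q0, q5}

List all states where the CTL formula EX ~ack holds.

Sat(~ack) = {q1, q2, q3, q4}
Sat(EX ~ack) = {s : some successor in {q1, q2, q3, q4}} = {q2, q3, q4, q5}

{q2, q3, q4, q5}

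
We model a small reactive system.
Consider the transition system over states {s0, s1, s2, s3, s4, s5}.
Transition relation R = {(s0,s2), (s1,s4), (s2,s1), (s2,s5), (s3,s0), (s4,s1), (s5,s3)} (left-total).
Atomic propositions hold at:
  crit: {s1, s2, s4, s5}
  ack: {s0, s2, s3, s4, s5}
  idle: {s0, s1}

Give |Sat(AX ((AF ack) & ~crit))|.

AF ack: least fixpoint, start Z0 = {s0, s2, s3, s4, s5}, add states with every successor in Z. Z1 = {s0, s1, s2, s3, s4, s5}; fixed.
Sat(AF ack) = {s0, s1, s2, s3, s4, s5}
Sat(~crit) = {s0, s3}
Sat((AF ack) & ~crit) = {s0, s3}
Sat(AX ((AF ack) & ~crit)) = {s : every successor in {s0, s3}} = {s3, s5}
|Sat(AX ((AF ack) & ~crit))| = |{s3, s5}| = 2.

2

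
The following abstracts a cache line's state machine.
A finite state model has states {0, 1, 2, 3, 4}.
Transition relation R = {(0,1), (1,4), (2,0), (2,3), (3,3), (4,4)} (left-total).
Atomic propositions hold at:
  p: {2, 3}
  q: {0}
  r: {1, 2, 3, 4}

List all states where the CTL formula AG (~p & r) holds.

Sat(~p) = {0, 1, 4}
Sat(~p & r) = {1, 4}
AG (~p & r): greatest fixpoint, start Z0 = {1, 4}, keep only states in Sat with every successor in Z. Already a fixed point.
Sat(AG (~p & r)) = {1, 4}

{1, 4}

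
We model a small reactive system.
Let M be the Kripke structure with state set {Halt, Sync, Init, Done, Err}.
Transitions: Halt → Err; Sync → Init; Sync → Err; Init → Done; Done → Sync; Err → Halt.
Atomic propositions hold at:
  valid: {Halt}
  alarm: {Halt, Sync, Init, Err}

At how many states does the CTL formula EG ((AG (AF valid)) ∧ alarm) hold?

2

AF valid: least fixpoint, start Z0 = {Halt}, add states with every successor in Z. Z1 = {Halt, Err}; fixed.
Sat(AF valid) = {Halt, Err}
AG (AF valid): greatest fixpoint, start Z0 = {Halt, Err}, keep only states in Sat with every successor in Z. Already a fixed point.
Sat(AG (AF valid)) = {Halt, Err}
Sat((AG (AF valid)) ∧ alarm) = {Halt, Err}
EG ((AG (AF valid)) ∧ alarm): greatest fixpoint, start Z0 = {Halt, Err}, keep only states in Sat with some successor in Z. Already a fixed point.
Sat(EG ((AG (AF valid)) ∧ alarm)) = {Halt, Err}
|Sat(EG ((AG (AF valid)) ∧ alarm))| = |{Halt, Err}| = 2.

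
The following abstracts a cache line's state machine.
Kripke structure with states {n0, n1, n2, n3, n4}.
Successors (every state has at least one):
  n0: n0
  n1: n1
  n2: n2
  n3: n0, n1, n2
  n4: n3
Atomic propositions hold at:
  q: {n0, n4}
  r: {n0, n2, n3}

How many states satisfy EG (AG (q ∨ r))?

2

Sat(q ∨ r) = {n0, n2, n3, n4}
AG (q ∨ r): greatest fixpoint, start Z0 = {n0, n2, n3, n4}, keep only states in Sat with every successor in Z. Z1 = {n0, n2, n4}; Z2 = {n0, n2}; fixed.
Sat(AG (q ∨ r)) = {n0, n2}
EG (AG (q ∨ r)): greatest fixpoint, start Z0 = {n0, n2}, keep only states in Sat with some successor in Z. Already a fixed point.
Sat(EG (AG (q ∨ r))) = {n0, n2}
|Sat(EG (AG (q ∨ r)))| = |{n0, n2}| = 2.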